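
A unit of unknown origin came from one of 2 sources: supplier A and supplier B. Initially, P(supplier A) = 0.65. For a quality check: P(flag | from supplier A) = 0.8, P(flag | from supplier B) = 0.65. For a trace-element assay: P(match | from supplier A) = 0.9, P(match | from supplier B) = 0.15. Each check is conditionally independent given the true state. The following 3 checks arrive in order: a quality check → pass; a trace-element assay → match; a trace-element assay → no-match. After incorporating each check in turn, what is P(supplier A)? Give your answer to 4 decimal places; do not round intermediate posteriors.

0.4283

After a quality check='pass': P(supplier A) = 0.2·0.6500 / (0.2·0.6500 + 0.35·0.3500) ≈ 0.5149
After a trace-element assay='match': P(supplier A) = 0.9·0.5149 / (0.9·0.5149 + 0.15·0.4851) ≈ 0.8643
After a trace-element assay='no-match': P(supplier A) = 0.1·0.8643 / (0.1·0.8643 + 0.85·0.1357) ≈ 0.4283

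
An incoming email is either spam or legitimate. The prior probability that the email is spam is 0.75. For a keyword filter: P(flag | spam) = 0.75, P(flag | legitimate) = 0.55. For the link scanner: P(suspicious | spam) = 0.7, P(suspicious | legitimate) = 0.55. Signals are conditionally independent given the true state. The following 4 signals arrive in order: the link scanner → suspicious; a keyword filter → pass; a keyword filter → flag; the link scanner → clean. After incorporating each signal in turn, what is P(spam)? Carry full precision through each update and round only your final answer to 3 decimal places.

0.659

After the link scanner='suspicious': P(spam) = 0.7·0.7500 / (0.7·0.7500 + 0.55·0.2500) ≈ 0.7925
After a keyword filter='pass': P(spam) = 0.25·0.7925 / (0.25·0.7925 + 0.45·0.2075) ≈ 0.6796
After a keyword filter='flag': P(spam) = 0.75·0.6796 / (0.75·0.6796 + 0.55·0.3204) ≈ 0.7431
After the link scanner='clean': P(spam) = 0.3·0.7431 / (0.3·0.7431 + 0.45·0.2569) ≈ 0.6585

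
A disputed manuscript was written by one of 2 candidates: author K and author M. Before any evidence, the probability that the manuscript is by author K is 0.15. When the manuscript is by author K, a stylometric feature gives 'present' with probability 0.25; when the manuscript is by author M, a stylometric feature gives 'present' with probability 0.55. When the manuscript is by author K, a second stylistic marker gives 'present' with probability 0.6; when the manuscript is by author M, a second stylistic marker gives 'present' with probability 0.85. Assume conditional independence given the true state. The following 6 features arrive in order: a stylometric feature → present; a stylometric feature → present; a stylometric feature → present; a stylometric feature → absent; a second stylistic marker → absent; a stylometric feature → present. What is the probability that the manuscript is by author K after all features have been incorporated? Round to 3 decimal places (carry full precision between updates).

0.032

After a stylometric feature='present': P(author K) = 0.25·0.1500 / (0.25·0.1500 + 0.55·0.8500) ≈ 0.0743
After a stylometric feature='present': P(author K) = 0.25·0.0743 / (0.25·0.0743 + 0.55·0.9257) ≈ 0.0352
After a stylometric feature='present': P(author K) = 0.25·0.0352 / (0.25·0.0352 + 0.55·0.9648) ≈ 0.0163
After a stylometric feature='absent': P(author K) = 0.75·0.0163 / (0.75·0.0163 + 0.45·0.9837) ≈ 0.0269
After a second stylistic marker='absent': P(author K) = 0.4·0.0269 / (0.4·0.0269 + 0.15·0.9731) ≈ 0.0686
After a stylometric feature='present': P(author K) = 0.25·0.0686 / (0.25·0.0686 + 0.55·0.9314) ≈ 0.0324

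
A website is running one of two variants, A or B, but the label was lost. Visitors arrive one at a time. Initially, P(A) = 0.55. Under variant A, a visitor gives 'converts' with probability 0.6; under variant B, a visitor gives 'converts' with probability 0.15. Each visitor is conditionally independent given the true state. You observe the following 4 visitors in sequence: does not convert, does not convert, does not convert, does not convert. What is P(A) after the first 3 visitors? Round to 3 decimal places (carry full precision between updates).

0.113

After 'does not convert': P(A) = 0.4·0.5500 / (0.4·0.5500 + 0.85·0.4500) ≈ 0.3651
After 'does not convert': P(A) = 0.4·0.3651 / (0.4·0.3651 + 0.85·0.6349) ≈ 0.2130
After 'does not convert': P(A) = 0.4·0.2130 / (0.4·0.2130 + 0.85·0.7870) ≈ 0.1130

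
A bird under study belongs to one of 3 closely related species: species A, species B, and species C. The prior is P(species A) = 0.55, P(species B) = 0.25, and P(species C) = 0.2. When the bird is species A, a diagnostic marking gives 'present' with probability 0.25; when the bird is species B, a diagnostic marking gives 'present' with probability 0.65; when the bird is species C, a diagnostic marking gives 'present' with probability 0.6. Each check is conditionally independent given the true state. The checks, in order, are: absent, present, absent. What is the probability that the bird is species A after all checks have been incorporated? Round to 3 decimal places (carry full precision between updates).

0.664

After 'absent': normaliser = 0.75·0.5500 + 0.35·0.2500 + 0.4·0.2000; P(species A) ≈ 0.7112, P(species B) ≈ 0.1509, P(species C) ≈ 0.1379
After 'present': normaliser = 0.25·0.7112 + 0.65·0.1509 + 0.6·0.1379; P(species A) ≈ 0.4958, P(species B) ≈ 0.2734, P(species C) ≈ 0.2308
After 'absent': normaliser = 0.75·0.4958 + 0.35·0.2734 + 0.4·0.2308; P(species A) ≈ 0.6642, P(species B) ≈ 0.1709, P(species C) ≈ 0.1649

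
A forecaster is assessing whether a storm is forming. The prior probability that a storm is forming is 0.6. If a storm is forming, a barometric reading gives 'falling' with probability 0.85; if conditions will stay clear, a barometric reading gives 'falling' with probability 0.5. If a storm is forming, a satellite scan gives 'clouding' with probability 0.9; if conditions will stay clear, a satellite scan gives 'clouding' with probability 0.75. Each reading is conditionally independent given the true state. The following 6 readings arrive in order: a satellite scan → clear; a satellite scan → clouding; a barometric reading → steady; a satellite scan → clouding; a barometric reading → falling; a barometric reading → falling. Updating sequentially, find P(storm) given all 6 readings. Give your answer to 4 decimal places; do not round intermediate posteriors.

0.4283

Apply Bayes' rule sequentially, carrying P(storm) forward.
After a satellite scan='clear': P(storm) = 0.1·0.6000 / (0.1·0.6000 + 0.25·0.4000) ≈ 0.3750
After a satellite scan='clouding': P(storm) = 0.9·0.3750 / (0.9·0.3750 + 0.75·0.6250) ≈ 0.4186
After a barometric reading='steady': P(storm) = 0.15·0.4186 / (0.15·0.4186 + 0.5·0.5814) ≈ 0.1776
After a satellite scan='clouding': P(storm) = 0.9·0.1776 / (0.9·0.1776 + 0.75·0.8224) ≈ 0.2058
After a barometric reading='falling': P(storm) = 0.85·0.2058 / (0.85·0.2058 + 0.5·0.7942) ≈ 0.3059
After a barometric reading='falling': P(storm) = 0.85·0.3059 / (0.85·0.3059 + 0.5·0.6941) ≈ 0.4283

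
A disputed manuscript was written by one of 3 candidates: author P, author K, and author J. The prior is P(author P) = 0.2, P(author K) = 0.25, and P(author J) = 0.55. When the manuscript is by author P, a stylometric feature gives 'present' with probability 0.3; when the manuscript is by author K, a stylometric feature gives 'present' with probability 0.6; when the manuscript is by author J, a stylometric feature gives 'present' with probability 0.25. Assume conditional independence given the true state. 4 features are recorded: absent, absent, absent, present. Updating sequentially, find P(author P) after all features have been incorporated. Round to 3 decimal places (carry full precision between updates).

After 'absent': normaliser = 0.7·0.2000 + 0.4·0.2500 + 0.75·0.5500; P(author P) ≈ 0.2146, P(author K) ≈ 0.1533, P(author J) ≈ 0.6322
After 'absent': normaliser = 0.7·0.2146 + 0.4·0.1533 + 0.75·0.6322; P(author P) ≈ 0.2191, P(author K) ≈ 0.0894, P(author J) ≈ 0.6915
After 'absent': normaliser = 0.7·0.2191 + 0.4·0.0894 + 0.75·0.6915; P(author P) ≈ 0.2167, P(author K) ≈ 0.0505, P(author J) ≈ 0.7328
After 'present': normaliser = 0.3·0.2167 + 0.6·0.0505 + 0.25·0.7328; P(author P) ≈ 0.2334, P(author K) ≈ 0.1089, P(author J) ≈ 0.6578

0.233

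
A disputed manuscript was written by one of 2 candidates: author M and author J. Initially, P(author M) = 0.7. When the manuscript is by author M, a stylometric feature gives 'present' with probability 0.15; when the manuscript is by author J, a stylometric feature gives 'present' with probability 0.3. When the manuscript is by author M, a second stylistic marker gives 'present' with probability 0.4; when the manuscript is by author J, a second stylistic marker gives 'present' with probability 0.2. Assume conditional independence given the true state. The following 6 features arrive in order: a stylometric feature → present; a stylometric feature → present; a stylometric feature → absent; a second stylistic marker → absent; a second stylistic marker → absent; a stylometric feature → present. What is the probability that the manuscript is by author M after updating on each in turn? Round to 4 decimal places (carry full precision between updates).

After a stylometric feature='present': P(author M) = 0.15·0.7000 / (0.15·0.7000 + 0.3·0.3000) ≈ 0.5385
After a stylometric feature='present': P(author M) = 0.15·0.5385 / (0.15·0.5385 + 0.3·0.4615) ≈ 0.3684
After a stylometric feature='absent': P(author M) = 0.85·0.3684 / (0.85·0.3684 + 0.7·0.6316) ≈ 0.4146
After a second stylistic marker='absent': P(author M) = 0.6·0.4146 / (0.6·0.4146 + 0.8·0.5854) ≈ 0.3469
After a second stylistic marker='absent': P(author M) = 0.6·0.3469 / (0.6·0.3469 + 0.8·0.6531) ≈ 0.2849
After a stylometric feature='present': P(author M) = 0.15·0.2849 / (0.15·0.2849 + 0.3·0.7151) ≈ 0.1661

0.1661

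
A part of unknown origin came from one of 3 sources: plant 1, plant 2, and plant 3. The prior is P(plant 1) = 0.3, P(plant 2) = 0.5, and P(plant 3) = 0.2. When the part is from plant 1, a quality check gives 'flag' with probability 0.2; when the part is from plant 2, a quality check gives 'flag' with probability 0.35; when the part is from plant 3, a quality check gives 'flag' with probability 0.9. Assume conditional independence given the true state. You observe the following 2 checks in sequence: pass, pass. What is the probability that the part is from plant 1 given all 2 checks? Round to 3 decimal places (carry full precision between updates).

0.474

After 'pass': normaliser = 0.8·0.3000 + 0.65·0.5000 + 0.1·0.2000; P(plant 1) ≈ 0.4103, P(plant 2) ≈ 0.5556, P(plant 3) ≈ 0.0342
After 'pass': normaliser = 0.8·0.4103 + 0.65·0.5556 + 0.1·0.0342; P(plant 1) ≈ 0.4738, P(plant 2) ≈ 0.5213, P(plant 3) ≈ 0.0049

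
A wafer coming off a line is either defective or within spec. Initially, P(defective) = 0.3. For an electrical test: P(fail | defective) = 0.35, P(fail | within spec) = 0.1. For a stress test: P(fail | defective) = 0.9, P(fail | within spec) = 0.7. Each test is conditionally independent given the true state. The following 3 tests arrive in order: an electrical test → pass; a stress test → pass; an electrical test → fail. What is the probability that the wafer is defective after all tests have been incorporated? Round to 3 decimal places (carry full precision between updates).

0.265

After an electrical test='pass': P(defective) = 0.65·0.3000 / (0.65·0.3000 + 0.9·0.7000) ≈ 0.2364
After a stress test='pass': P(defective) = 0.1·0.2364 / (0.1·0.2364 + 0.3·0.7636) ≈ 0.0935
After an electrical test='fail': P(defective) = 0.35·0.0935 / (0.35·0.0935 + 0.1·0.9065) ≈ 0.2653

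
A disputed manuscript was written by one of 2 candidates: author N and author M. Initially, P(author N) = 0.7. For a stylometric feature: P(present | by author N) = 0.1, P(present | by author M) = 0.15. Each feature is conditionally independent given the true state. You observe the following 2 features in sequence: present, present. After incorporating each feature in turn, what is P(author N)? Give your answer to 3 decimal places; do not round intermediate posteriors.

0.509

After 'present': P(author N) = 0.1·0.7000 / (0.1·0.7000 + 0.15·0.3000) ≈ 0.6087
After 'present': P(author N) = 0.1·0.6087 / (0.1·0.6087 + 0.15·0.3913) ≈ 0.5091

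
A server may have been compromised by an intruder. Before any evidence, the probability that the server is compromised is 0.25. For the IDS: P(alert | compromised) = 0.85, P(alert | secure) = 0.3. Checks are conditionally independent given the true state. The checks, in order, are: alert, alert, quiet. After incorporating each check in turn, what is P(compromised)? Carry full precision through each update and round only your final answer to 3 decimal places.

0.364

Apply Bayes' rule sequentially, carrying P(compromised) forward.
After 'alert': P(compromised) = 0.85·0.2500 / (0.85·0.2500 + 0.3·0.7500) ≈ 0.4857
After 'alert': P(compromised) = 0.85·0.4857 / (0.85·0.4857 + 0.3·0.5143) ≈ 0.7280
After 'quiet': P(compromised) = 0.15·0.7280 / (0.15·0.7280 + 0.7·0.2720) ≈ 0.3644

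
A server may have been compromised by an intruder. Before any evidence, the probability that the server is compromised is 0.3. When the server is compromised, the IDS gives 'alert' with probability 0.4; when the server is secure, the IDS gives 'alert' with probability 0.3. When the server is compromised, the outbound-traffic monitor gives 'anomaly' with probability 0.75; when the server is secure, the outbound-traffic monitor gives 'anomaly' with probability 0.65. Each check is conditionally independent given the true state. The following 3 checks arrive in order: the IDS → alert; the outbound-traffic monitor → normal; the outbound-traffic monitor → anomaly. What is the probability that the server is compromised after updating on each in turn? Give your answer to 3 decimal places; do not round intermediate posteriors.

0.320

After the IDS='alert': P(compromised) = 0.4·0.3000 / (0.4·0.3000 + 0.3·0.7000) ≈ 0.3636
After the outbound-traffic monitor='normal': P(compromised) = 0.25·0.3636 / (0.25·0.3636 + 0.35·0.6364) ≈ 0.2899
After the outbound-traffic monitor='anomaly': P(compromised) = 0.75·0.2899 / (0.75·0.2899 + 0.65·0.7101) ≈ 0.3202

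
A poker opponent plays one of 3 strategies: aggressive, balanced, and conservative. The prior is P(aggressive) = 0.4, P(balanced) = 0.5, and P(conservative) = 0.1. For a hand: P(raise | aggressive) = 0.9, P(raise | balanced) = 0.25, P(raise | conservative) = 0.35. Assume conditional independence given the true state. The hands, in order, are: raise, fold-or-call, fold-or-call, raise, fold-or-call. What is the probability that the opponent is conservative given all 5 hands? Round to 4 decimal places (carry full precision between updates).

0.1994

After 'raise': normaliser = 0.9·0.4000 + 0.25·0.5000 + 0.35·0.1000; P(aggressive) ≈ 0.6923, P(balanced) ≈ 0.2404, P(conservative) ≈ 0.0673
After 'fold-or-call': normaliser = 0.1·0.6923 + 0.75·0.2404 + 0.65·0.0673; P(aggressive) ≈ 0.2361, P(balanced) ≈ 0.6148, P(conservative) ≈ 0.1492
After 'fold-or-call': normaliser = 0.1·0.2361 + 0.75·0.6148 + 0.65·0.1492; P(aggressive) ≈ 0.0406, P(balanced) ≈ 0.7927, P(conservative) ≈ 0.1667
After 'raise': normaliser = 0.9·0.0406 + 0.25·0.7927 + 0.35·0.1667; P(aggressive) ≈ 0.1246, P(balanced) ≈ 0.6762, P(conservative) ≈ 0.1991
After 'fold-or-call': normaliser = 0.1·0.1246 + 0.75·0.6762 + 0.65·0.1991; P(aggressive) ≈ 0.0192, P(balanced) ≈ 0.7814, P(conservative) ≈ 0.1994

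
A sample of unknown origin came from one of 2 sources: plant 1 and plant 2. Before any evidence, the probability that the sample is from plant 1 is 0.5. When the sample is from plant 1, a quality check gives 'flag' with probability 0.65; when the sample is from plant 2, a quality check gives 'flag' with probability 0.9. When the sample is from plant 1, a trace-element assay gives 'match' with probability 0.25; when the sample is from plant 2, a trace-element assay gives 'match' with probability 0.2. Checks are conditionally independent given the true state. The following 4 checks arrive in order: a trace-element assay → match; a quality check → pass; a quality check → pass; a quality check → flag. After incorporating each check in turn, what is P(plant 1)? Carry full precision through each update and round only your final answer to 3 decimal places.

0.917

After a trace-element assay='match': P(plant 1) = 0.25·0.5000 / (0.25·0.5000 + 0.2·0.5000) ≈ 0.5556
After a quality check='pass': P(plant 1) = 0.35·0.5556 / (0.35·0.5556 + 0.1·0.4444) ≈ 0.8140
After a quality check='pass': P(plant 1) = 0.35·0.8140 / (0.35·0.8140 + 0.1·0.1860) ≈ 0.9387
After a quality check='flag': P(plant 1) = 0.65·0.9387 / (0.65·0.9387 + 0.9·0.0613) ≈ 0.9171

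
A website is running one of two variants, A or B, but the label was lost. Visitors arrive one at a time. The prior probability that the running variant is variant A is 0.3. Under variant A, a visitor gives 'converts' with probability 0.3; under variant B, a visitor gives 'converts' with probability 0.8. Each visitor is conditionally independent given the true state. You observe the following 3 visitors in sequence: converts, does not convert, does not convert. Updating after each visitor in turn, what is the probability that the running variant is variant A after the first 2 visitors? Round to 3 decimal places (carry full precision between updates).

0.360

After 'converts': P(A) = 0.3·0.3000 / (0.3·0.3000 + 0.8·0.7000) ≈ 0.1385
After 'does not convert': P(A) = 0.7·0.1385 / (0.7·0.1385 + 0.2·0.8615) ≈ 0.3600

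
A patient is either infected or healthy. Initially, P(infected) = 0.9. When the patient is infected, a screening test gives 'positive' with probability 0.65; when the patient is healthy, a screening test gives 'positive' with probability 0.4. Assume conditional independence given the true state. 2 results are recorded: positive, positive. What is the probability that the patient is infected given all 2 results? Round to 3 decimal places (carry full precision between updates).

Apply Bayes' rule sequentially, carrying P(infected) forward.
After 'positive': P(infected) = 0.65·0.9000 / (0.65·0.9000 + 0.4·0.1000) ≈ 0.9360
After 'positive': P(infected) = 0.65·0.9360 / (0.65·0.9360 + 0.4·0.0640) ≈ 0.9596

0.960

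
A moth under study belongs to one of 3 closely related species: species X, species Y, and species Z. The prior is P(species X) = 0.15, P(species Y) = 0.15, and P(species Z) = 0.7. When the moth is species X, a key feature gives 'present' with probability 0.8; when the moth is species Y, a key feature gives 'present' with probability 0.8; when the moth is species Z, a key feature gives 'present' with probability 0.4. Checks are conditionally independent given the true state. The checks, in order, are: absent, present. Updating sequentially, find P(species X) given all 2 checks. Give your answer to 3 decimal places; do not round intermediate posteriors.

0.111

After 'absent': normaliser = 0.2·0.1500 + 0.2·0.1500 + 0.6·0.7000; P(species X) ≈ 0.0625, P(species Y) ≈ 0.0625, P(species Z) ≈ 0.8750
After 'present': normaliser = 0.8·0.0625 + 0.8·0.0625 + 0.4·0.8750; P(species X) ≈ 0.1111, P(species Y) ≈ 0.1111, P(species Z) ≈ 0.7778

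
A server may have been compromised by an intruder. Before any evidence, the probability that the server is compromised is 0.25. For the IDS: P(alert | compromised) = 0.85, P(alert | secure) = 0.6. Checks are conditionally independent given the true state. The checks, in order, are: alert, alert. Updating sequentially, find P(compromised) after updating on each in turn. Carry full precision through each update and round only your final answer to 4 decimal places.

0.4008

Each posterior becomes the prior for the next update.
After 'alert': P(compromised) = 0.85·0.2500 / (0.85·0.2500 + 0.6·0.7500) ≈ 0.3208
After 'alert': P(compromised) = 0.85·0.3208 / (0.85·0.3208 + 0.6·0.6792) ≈ 0.4008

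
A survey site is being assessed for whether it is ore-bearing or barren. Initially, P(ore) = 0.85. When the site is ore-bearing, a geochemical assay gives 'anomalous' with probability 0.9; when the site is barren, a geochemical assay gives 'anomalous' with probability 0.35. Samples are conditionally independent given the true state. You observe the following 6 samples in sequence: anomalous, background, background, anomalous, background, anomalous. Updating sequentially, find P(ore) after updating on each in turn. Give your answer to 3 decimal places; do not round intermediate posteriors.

0.260

Apply Bayes' rule sequentially, carrying P(ore) forward.
After 'anomalous': P(ore) = 0.9·0.8500 / (0.9·0.8500 + 0.35·0.1500) ≈ 0.9358
After 'background': P(ore) = 0.1·0.9358 / (0.1·0.9358 + 0.65·0.0642) ≈ 0.6915
After 'background': P(ore) = 0.1·0.6915 / (0.1·0.6915 + 0.65·0.3085) ≈ 0.2564
After 'anomalous': P(ore) = 0.9·0.2564 / (0.9·0.2564 + 0.35·0.7436) ≈ 0.4700
After 'background': P(ore) = 0.1·0.4700 / (0.1·0.4700 + 0.65·0.5300) ≈ 0.1201
After 'anomalous': P(ore) = 0.9·0.1201 / (0.9·0.1201 + 0.35·0.8799) ≈ 0.2597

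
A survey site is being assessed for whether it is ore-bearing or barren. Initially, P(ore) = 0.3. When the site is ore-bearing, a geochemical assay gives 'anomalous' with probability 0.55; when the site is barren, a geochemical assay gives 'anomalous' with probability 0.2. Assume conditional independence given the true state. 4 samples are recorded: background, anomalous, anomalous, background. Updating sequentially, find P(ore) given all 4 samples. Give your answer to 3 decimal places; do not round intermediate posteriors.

After 'background': P(ore) = 0.45·0.3000 / (0.45·0.3000 + 0.8·0.7000) ≈ 0.1942
After 'anomalous': P(ore) = 0.55·0.1942 / (0.55·0.1942 + 0.2·0.8058) ≈ 0.3987
After 'anomalous': P(ore) = 0.55·0.3987 / (0.55·0.3987 + 0.2·0.6013) ≈ 0.6458
After 'background': P(ore) = 0.45·0.6458 / (0.45·0.6458 + 0.8·0.3542) ≈ 0.5063

0.506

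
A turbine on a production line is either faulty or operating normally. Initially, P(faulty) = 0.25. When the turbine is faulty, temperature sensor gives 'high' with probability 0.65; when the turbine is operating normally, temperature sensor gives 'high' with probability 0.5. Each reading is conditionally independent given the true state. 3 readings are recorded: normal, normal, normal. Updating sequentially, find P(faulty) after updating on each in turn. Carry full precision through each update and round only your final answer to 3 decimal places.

0.103

After 'normal': P(faulty) = 0.35·0.2500 / (0.35·0.2500 + 0.5·0.7500) ≈ 0.1892
After 'normal': P(faulty) = 0.35·0.1892 / (0.35·0.1892 + 0.5·0.8108) ≈ 0.1404
After 'normal': P(faulty) = 0.35·0.1404 / (0.35·0.1404 + 0.5·0.8596) ≈ 0.1026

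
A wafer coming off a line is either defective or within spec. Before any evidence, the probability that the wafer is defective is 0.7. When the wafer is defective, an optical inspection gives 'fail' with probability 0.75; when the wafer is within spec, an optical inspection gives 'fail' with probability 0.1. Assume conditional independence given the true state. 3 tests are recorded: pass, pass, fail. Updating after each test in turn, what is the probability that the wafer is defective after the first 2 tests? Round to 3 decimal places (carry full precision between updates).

0.153

After 'pass': P(defective) = 0.25·0.7000 / (0.25·0.7000 + 0.9·0.3000) ≈ 0.3933
After 'pass': P(defective) = 0.25·0.3933 / (0.25·0.3933 + 0.9·0.6067) ≈ 0.1526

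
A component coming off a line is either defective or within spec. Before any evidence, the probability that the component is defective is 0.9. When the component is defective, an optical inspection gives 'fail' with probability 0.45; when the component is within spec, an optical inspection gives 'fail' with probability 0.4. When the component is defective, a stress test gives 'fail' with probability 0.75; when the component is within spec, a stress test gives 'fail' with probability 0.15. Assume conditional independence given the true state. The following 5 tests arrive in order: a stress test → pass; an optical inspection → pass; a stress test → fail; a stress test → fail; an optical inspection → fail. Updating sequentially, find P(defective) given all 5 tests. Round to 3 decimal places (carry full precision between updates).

Each posterior becomes the prior for the next update.
After a stress test='pass': P(defective) = 0.25·0.9000 / (0.25·0.9000 + 0.85·0.1000) ≈ 0.7258
After an optical inspection='pass': P(defective) = 0.55·0.7258 / (0.55·0.7258 + 0.6·0.2742) ≈ 0.7082
After a stress test='fail': P(defective) = 0.75·0.7082 / (0.75·0.7082 + 0.15·0.2918) ≈ 0.9239
After a stress test='fail': P(defective) = 0.75·0.9239 / (0.75·0.9239 + 0.15·0.0761) ≈ 0.9838
After an optical inspection='fail': P(defective) = 0.45·0.9838 / (0.45·0.9838 + 0.4·0.0162) ≈ 0.9856

0.986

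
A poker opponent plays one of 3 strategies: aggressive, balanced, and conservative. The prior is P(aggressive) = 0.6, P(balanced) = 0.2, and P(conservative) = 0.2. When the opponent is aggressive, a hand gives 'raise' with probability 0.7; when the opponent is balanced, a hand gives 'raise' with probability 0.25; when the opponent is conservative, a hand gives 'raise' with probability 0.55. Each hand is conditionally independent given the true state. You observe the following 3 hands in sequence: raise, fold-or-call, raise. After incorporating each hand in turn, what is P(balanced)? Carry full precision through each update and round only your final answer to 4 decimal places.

0.0751

After 'raise': normaliser = 0.7·0.6000 + 0.25·0.2000 + 0.55·0.2000; P(aggressive) ≈ 0.7241, P(balanced) ≈ 0.0862, P(conservative) ≈ 0.1897
After 'fold-or-call': normaliser = 0.3·0.7241 + 0.75·0.0862 + 0.45·0.1897; P(aggressive) ≈ 0.5915, P(balanced) ≈ 0.1761, P(conservative) ≈ 0.2324
After 'raise': normaliser = 0.7·0.5915 + 0.25·0.1761 + 0.55·0.2324; P(aggressive) ≈ 0.7067, P(balanced) ≈ 0.0751, P(conservative) ≈ 0.2181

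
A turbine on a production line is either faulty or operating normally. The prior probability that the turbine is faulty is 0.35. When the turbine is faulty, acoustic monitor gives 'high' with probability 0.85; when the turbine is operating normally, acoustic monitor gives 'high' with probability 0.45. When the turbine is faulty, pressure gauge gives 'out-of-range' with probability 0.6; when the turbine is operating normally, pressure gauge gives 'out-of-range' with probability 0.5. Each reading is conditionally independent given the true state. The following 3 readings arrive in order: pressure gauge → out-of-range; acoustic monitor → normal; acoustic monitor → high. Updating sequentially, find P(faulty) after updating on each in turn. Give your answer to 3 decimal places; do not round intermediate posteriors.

0.250

After pressure gauge='out-of-range': P(faulty) = 0.6·0.3500 / (0.6·0.3500 + 0.5·0.6500) ≈ 0.3925
After acoustic monitor='normal': P(faulty) = 0.15·0.3925 / (0.15·0.3925 + 0.55·0.6075) ≈ 0.1498
After acoustic monitor='high': P(faulty) = 0.85·0.1498 / (0.85·0.1498 + 0.45·0.8502) ≈ 0.2497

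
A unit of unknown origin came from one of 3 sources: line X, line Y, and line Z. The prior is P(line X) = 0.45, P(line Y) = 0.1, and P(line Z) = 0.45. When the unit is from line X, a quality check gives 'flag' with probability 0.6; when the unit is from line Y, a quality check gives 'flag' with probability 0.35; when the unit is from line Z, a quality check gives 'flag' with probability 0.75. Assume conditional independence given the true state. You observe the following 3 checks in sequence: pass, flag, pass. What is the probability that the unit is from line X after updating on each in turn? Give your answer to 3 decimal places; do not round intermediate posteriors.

After 'pass': normaliser = 0.4·0.4500 + 0.65·0.1000 + 0.25·0.4500; P(line X) ≈ 0.5035, P(line Y) ≈ 0.1818, P(line Z) ≈ 0.3147
After 'flag': normaliser = 0.6·0.5035 + 0.35·0.1818 + 0.75·0.3147; P(line X) ≈ 0.5020, P(line Y) ≈ 0.1058, P(line Z) ≈ 0.3922
After 'pass': normaliser = 0.4·0.5020 + 0.65·0.1058 + 0.25·0.3922; P(line X) ≈ 0.5463, P(line Y) ≈ 0.1870, P(line Z) ≈ 0.2667

0.546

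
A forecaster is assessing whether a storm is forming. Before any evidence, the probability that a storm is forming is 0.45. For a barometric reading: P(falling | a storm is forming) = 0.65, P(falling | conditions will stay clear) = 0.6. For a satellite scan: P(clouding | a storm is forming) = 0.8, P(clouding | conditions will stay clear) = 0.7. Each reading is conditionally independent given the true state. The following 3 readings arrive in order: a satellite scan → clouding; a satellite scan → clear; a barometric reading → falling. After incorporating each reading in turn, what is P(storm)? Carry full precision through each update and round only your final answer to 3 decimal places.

After a satellite scan='clouding': P(storm) = 0.8·0.4500 / (0.8·0.4500 + 0.7·0.5500) ≈ 0.4832
After a satellite scan='clear': P(storm) = 0.2·0.4832 / (0.2·0.4832 + 0.3·0.5168) ≈ 0.3840
After a barometric reading='falling': P(storm) = 0.65·0.3840 / (0.65·0.3840 + 0.6·0.6160) ≈ 0.4031

0.403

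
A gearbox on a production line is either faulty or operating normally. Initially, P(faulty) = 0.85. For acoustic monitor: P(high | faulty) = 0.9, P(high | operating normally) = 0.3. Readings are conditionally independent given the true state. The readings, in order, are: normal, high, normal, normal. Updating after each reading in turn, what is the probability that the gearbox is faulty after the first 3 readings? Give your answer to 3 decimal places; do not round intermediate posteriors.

After 'normal': P(faulty) = 0.1·0.8500 / (0.1·0.8500 + 0.7·0.1500) ≈ 0.4474
After 'high': P(faulty) = 0.9·0.4474 / (0.9·0.4474 + 0.3·0.5526) ≈ 0.7083
After 'normal': P(faulty) = 0.1·0.7083 / (0.1·0.7083 + 0.7·0.2917) ≈ 0.2576

0.258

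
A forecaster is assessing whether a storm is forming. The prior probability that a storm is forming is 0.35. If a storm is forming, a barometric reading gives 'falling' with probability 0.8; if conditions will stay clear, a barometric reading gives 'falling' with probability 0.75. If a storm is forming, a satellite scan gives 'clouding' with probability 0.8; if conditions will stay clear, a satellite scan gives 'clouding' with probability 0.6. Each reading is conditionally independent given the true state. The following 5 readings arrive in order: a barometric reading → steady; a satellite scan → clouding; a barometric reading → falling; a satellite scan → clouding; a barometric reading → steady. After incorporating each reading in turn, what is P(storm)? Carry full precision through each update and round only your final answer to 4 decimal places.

After a barometric reading='steady': P(storm) = 0.2·0.3500 / (0.2·0.3500 + 0.25·0.6500) ≈ 0.3011
After a satellite scan='clouding': P(storm) = 0.8·0.3011 / (0.8·0.3011 + 0.6·0.6989) ≈ 0.3648
After a barometric reading='falling': P(storm) = 0.8·0.3648 / (0.8·0.3648 + 0.75·0.6352) ≈ 0.3799
After a satellite scan='clouding': P(storm) = 0.8·0.3799 / (0.8·0.3799 + 0.6·0.6201) ≈ 0.4496
After a barometric reading='steady': P(storm) = 0.2·0.4496 / (0.2·0.4496 + 0.25·0.5504) ≈ 0.3952

0.3952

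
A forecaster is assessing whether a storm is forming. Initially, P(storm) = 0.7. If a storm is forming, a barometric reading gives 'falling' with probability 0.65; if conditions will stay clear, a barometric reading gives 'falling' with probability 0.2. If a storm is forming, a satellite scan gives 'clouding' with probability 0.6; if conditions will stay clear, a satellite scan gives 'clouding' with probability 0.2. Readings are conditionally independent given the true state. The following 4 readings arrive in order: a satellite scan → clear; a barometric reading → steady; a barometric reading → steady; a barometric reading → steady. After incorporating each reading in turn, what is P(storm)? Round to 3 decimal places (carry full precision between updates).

0.089

After a satellite scan='clear': P(storm) = 0.4·0.7000 / (0.4·0.7000 + 0.8·0.3000) ≈ 0.5385
After a barometric reading='steady': P(storm) = 0.35·0.5385 / (0.35·0.5385 + 0.8·0.4615) ≈ 0.3379
After a barometric reading='steady': P(storm) = 0.35·0.3379 / (0.35·0.3379 + 0.8·0.6621) ≈ 0.1825
After a barometric reading='steady': P(storm) = 0.35·0.1825 / (0.35·0.1825 + 0.8·0.8175) ≈ 0.0890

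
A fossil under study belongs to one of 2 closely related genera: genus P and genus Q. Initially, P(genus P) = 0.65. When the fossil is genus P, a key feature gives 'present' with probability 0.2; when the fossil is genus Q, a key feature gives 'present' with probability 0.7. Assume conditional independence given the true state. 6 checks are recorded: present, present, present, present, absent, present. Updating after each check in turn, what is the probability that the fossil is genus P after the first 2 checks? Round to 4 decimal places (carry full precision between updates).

Apply Bayes' rule sequentially, carrying P(genus P) forward.
After 'present': P(genus P) = 0.2·0.6500 / (0.2·0.6500 + 0.7·0.3500) ≈ 0.3467
After 'present': P(genus P) = 0.2·0.3467 / (0.2·0.3467 + 0.7·0.6533) ≈ 0.1316

0.1316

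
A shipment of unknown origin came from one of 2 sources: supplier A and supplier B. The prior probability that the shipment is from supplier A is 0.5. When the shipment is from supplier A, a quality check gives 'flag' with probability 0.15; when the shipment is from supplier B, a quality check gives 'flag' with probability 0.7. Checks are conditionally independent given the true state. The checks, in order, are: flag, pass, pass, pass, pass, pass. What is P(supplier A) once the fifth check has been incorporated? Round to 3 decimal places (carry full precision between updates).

0.932

Each posterior becomes the prior for the next update.
After 'flag': P(supplier A) = 0.15·0.5000 / (0.15·0.5000 + 0.7·0.5000) ≈ 0.1765
After 'pass': P(supplier A) = 0.85·0.1765 / (0.85·0.1765 + 0.3·0.8235) ≈ 0.3778
After 'pass': P(supplier A) = 0.85·0.3778 / (0.85·0.3778 + 0.3·0.6222) ≈ 0.6324
After 'pass': P(supplier A) = 0.85·0.6324 / (0.85·0.6324 + 0.3·0.3676) ≈ 0.8298
After 'pass': P(supplier A) = 0.85·0.8298 / (0.85·0.8298 + 0.3·0.1702) ≈ 0.9325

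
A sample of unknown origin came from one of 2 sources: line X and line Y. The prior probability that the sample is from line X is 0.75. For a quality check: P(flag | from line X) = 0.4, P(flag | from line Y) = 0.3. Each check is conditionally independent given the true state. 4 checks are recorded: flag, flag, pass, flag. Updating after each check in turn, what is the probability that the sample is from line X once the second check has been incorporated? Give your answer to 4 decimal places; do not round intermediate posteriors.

0.8421

After 'flag': P(line X) = 0.4·0.7500 / (0.4·0.7500 + 0.3·0.2500) ≈ 0.8000
After 'flag': P(line X) = 0.4·0.8000 / (0.4·0.8000 + 0.3·0.2000) ≈ 0.8421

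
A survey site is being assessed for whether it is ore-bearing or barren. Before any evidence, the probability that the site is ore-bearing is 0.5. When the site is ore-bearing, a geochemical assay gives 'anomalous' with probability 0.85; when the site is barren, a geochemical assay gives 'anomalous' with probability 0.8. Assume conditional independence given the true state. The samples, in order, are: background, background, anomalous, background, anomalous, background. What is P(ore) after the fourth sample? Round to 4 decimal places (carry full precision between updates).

0.3095

After 'background': P(ore) = 0.15·0.5000 / (0.15·0.5000 + 0.2·0.5000) ≈ 0.4286
After 'background': P(ore) = 0.15·0.4286 / (0.15·0.4286 + 0.2·0.5714) ≈ 0.3600
After 'anomalous': P(ore) = 0.85·0.3600 / (0.85·0.3600 + 0.8·0.6400) ≈ 0.3741
After 'background': P(ore) = 0.15·0.3741 / (0.15·0.3741 + 0.2·0.6259) ≈ 0.3095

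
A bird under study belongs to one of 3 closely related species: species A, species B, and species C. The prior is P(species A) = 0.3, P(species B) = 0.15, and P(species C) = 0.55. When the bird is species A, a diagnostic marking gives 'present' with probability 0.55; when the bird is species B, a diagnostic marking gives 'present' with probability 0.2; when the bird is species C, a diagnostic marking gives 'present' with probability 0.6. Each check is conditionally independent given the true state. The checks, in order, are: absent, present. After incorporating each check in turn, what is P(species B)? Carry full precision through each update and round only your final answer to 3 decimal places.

0.104

After 'absent': normaliser = 0.45·0.3000 + 0.8·0.1500 + 0.4·0.5500; P(species A) ≈ 0.2842, P(species B) ≈ 0.2526, P(species C) ≈ 0.4632
After 'present': normaliser = 0.55·0.2842 + 0.2·0.2526 + 0.6·0.4632; P(species A) ≈ 0.3225, P(species B) ≈ 0.1042, P(species C) ≈ 0.5733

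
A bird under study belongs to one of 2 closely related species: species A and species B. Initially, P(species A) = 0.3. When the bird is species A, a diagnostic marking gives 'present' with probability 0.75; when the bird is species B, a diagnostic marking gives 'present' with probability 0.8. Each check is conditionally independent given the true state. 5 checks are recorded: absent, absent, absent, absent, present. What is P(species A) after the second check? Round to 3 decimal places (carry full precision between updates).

0.401

After 'absent': P(species A) = 0.25·0.3000 / (0.25·0.3000 + 0.2·0.7000) ≈ 0.3488
After 'absent': P(species A) = 0.25·0.3488 / (0.25·0.3488 + 0.2·0.6512) ≈ 0.4011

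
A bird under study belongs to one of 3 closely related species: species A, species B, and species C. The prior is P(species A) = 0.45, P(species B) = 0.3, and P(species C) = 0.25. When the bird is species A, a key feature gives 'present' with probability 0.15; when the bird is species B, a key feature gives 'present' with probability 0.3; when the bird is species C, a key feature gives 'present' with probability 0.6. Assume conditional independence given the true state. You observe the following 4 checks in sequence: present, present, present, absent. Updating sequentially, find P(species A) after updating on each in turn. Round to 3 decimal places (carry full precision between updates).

After 'present': normaliser = 0.15·0.4500 + 0.3·0.3000 + 0.6·0.2500; P(species A) ≈ 0.2195, P(species B) ≈ 0.2927, P(species C) ≈ 0.4878
After 'present': normaliser = 0.15·0.2195 + 0.3·0.2927 + 0.6·0.4878; P(species A) ≈ 0.0796, P(species B) ≈ 0.2124, P(species C) ≈ 0.7080
After 'present': normaliser = 0.15·0.0796 + 0.3·0.2124 + 0.6·0.7080; P(species A) ≈ 0.0239, P(species B) ≈ 0.1273, P(species C) ≈ 0.8488
After 'absent': normaliser = 0.85·0.0239 + 0.7·0.1273 + 0.4·0.8488; P(species A) ≈ 0.0452, P(species B) ≈ 0.1985, P(species C) ≈ 0.7563

0.045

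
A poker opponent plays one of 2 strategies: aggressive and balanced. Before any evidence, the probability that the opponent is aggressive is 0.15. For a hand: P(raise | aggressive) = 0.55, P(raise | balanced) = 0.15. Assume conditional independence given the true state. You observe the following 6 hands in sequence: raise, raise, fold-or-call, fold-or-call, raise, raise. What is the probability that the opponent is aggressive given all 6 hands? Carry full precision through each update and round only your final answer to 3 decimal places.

After 'raise': P(aggressive) = 0.55·0.1500 / (0.55·0.1500 + 0.15·0.8500) ≈ 0.3929
After 'raise': P(aggressive) = 0.55·0.3929 / (0.55·0.3929 + 0.15·0.6071) ≈ 0.7035
After 'fold-or-call': P(aggressive) = 0.45·0.7035 / (0.45·0.7035 + 0.85·0.2965) ≈ 0.5567
After 'fold-or-call': P(aggressive) = 0.45·0.5567 / (0.45·0.5567 + 0.85·0.4433) ≈ 0.3994
After 'raise': P(aggressive) = 0.55·0.3994 / (0.55·0.3994 + 0.15·0.6006) ≈ 0.7092
After 'raise': P(aggressive) = 0.55·0.7092 / (0.55·0.7092 + 0.15·0.2908) ≈ 0.8994

0.899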